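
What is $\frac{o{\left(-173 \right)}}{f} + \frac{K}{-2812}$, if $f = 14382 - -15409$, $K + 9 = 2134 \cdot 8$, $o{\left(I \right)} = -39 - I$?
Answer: $- \frac{507947025}{83772292} \approx -6.0634$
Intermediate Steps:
$K = 17063$ ($K = -9 + 2134 \cdot 8 = -9 + 17072 = 17063$)
$f = 29791$ ($f = 14382 + 15409 = 29791$)
$\frac{o{\left(-173 \right)}}{f} + \frac{K}{-2812} = \frac{-39 - -173}{29791} + \frac{17063}{-2812} = \left(-39 + 173\right) \frac{1}{29791} + 17063 \left(- \frac{1}{2812}\right) = 134 \cdot \frac{1}{29791} - \frac{17063}{2812} = \frac{134}{29791} - \frac{17063}{2812} = - \frac{507947025}{83772292}$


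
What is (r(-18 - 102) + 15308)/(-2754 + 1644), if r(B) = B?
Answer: -7594/555 ≈ -13.683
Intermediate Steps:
(r(-18 - 102) + 15308)/(-2754 + 1644) = ((-18 - 102) + 15308)/(-2754 + 1644) = (-120 + 15308)/(-1110) = 15188*(-1/1110) = -7594/555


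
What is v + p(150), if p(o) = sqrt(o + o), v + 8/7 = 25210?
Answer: 176462/7 + 10*sqrt(3) ≈ 25226.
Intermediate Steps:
v = 176462/7 (v = -8/7 + 25210 = 176462/7 ≈ 25209.)
p(o) = sqrt(2)*sqrt(o) (p(o) = sqrt(2*o) = sqrt(2)*sqrt(o))
v + p(150) = 176462/7 + sqrt(2)*sqrt(150) = 176462/7 + sqrt(2)*(5*sqrt(6)) = 176462/7 + 10*sqrt(3)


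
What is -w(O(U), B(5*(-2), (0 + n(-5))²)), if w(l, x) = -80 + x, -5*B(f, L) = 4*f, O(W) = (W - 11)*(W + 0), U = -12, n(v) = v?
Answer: 72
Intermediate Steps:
O(W) = W*(-11 + W) (O(W) = (-11 + W)*W = W*(-11 + W))
B(f, L) = -4*f/5
-w(O(U), B(5*(-2), (0 + n(-5))²)) = -(-80 - 4*(-2)) = -(-80 - ⅘*(-10)) = -(-80 + 8) = -1*(-72) = 72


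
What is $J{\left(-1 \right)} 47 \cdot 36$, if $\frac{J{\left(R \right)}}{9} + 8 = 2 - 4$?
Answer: $-152280$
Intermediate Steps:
$J{\left(R \right)} = -90$ ($J{\left(R \right)} = -72 + 9 \left(2 - 4\right) = -72 + 9 \left(-2\right) = -72 - 18 = -90$)
$J{\left(-1 \right)} 47 \cdot 36 = \left(-90\right) 47 \cdot 36 = \left(-4230\right) 36 = -152280$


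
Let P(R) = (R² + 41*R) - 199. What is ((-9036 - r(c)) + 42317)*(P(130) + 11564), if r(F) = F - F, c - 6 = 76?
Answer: 1118075195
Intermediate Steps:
c = 82 (c = 6 + 76 = 82)
r(F) = 0
P(R) = -199 + R² + 41*R
((-9036 - r(c)) + 42317)*(P(130) + 11564) = ((-9036 - 1*0) + 42317)*((-199 + 130² + 41*130) + 11564) = ((-9036 + 0) + 42317)*((-199 + 16900 + 5330) + 11564) = (-9036 + 42317)*(22031 + 11564) = 33281*33595 = 1118075195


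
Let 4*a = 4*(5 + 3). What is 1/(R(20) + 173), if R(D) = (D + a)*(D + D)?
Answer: 1/1293 ≈ 0.00077340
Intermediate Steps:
a = 8 (a = (4*(5 + 3))/4 = (4*8)/4 = (¼)*32 = 8)
R(D) = 2*D*(8 + D) (R(D) = (D + 8)*(D + D) = (8 + D)*(2*D) = 2*D*(8 + D))
1/(R(20) + 173) = 1/(2*20*(8 + 20) + 173) = 1/(2*20*28 + 173) = 1/(1120 + 173) = 1/1293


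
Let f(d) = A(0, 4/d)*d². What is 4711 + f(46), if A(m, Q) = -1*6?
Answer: -7985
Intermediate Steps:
A(m, Q) = -6
f(d) = -6*d²
4711 + f(46) = 4711 - 6*46² = 4711 - 6*2116 = 4711 - 12696 = -7985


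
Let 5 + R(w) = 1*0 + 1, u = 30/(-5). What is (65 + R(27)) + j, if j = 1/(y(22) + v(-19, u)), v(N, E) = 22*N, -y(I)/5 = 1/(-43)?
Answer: 1096066/17969 ≈ 60.998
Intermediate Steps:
y(I) = 5/43 (y(I) = -5/(-43) = -5*(-1/43) = 5/43)
u = -6 (u = 30*(-⅕) = -6)
R(w) = -4 (R(w) = -5 + (1*0 + 1) = -5 + (0 + 1) = -5 + 1 = -4)
j = -43/17969 (j = 1/(5/43 + 22*(-19)) = 1/(5/43 - 418) = 1/(-17969/43) = -43/17969 ≈ -0.0023930)
(65 + R(27)) + j = (65 - 4) - 43/17969 = 61 - 43/17969 = 1096066/17969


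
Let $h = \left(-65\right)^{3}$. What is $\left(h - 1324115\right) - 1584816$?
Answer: $-3183556$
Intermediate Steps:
$h = -274625$
$\left(h - 1324115\right) - 1584816 = \left(-274625 - 1324115\right) - 1584816 = -1598740 - 1584816 = -3183556$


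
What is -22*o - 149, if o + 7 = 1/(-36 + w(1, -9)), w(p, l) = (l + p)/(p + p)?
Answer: 111/20 ≈ 5.5500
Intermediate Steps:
w(p, l) = (l + p)/(2*p) (w(p, l) = (l + p)/((2*p)) = (l + p)*(1/(2*p)) = (l + p)/(2*p))
o = -281/40 (o = -7 + 1/(-36 + (½)*(-9 + 1)/1) = -7 + 1/(-36 + (½)*1*(-8)) = -7 + 1/(-36 - 4) = -7 + 1/(-40) = -7 - 1/40 = -281/40 ≈ -7.0250)
-22*o - 149 = -22*(-281/40) - 149 = 3091/20 - 149 = 111/20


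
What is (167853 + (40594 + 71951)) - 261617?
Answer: 18781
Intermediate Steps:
(167853 + (40594 + 71951)) - 261617 = (167853 + 112545) - 261617 = 280398 - 261617 = 18781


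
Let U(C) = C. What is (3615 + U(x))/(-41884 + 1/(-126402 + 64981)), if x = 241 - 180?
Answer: -225783596/2572557165 ≈ -0.087766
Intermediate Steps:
x = 61
(3615 + U(x))/(-41884 + 1/(-126402 + 64981)) = (3615 + 61)/(-41884 + 1/(-126402 + 64981)) = 3676/(-41884 + 1/(-61421)) = 3676/(-41884 - 1/61421) = 3676/(-2572557165/61421) = 3676*(-61421/2572557165) = -225783596/2572557165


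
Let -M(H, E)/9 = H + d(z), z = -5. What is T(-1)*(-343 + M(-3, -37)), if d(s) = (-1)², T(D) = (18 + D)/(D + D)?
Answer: 5525/2 ≈ 2762.5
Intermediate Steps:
T(D) = (18 + D)/(2*D) (T(D) = (18 + D)/((2*D)) = (18 + D)*(1/(2*D)) = (18 + D)/(2*D))
d(s) = 1
M(H, E) = -9 - 9*H (M(H, E) = -9*(H + 1) = -9*(1 + H) = -9 - 9*H)
T(-1)*(-343 + M(-3, -37)) = ((½)*(18 - 1)/(-1))*(-343 + (-9 - 9*(-3))) = ((½)*(-1)*17)*(-343 + (-9 + 27)) = -17*(-343 + 18)/2 = -17/2*(-325) = 5525/2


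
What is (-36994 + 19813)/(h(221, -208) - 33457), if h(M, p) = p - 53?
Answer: 747/1466 ≈ 0.50955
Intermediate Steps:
h(M, p) = -53 + p
(-36994 + 19813)/(h(221, -208) - 33457) = (-36994 + 19813)/((-53 - 208) - 33457) = -17181/(-261 - 33457) = -17181/(-33718) = -17181*(-1/33718) = 747/1466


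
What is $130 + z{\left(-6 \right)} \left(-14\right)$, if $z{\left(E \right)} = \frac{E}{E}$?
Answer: $116$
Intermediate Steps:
$z{\left(E \right)} = 1$
$130 + z{\left(-6 \right)} \left(-14\right) = 130 + 1 \left(-14\right) = 130 - 14 = 116$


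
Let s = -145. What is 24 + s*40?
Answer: -5776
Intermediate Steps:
24 + s*40 = 24 - 145*40 = 24 - 5800 = -5776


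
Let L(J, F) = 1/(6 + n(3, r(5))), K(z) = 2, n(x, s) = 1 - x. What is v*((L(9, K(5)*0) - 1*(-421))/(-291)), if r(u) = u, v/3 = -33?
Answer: 55605/388 ≈ 143.31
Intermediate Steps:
v = -99 (v = 3*(-33) = -99)
L(J, F) = ¼ (L(J, F) = 1/(6 + (1 - 1*3)) = 1/(6 + (1 - 3)) = 1/(6 - 2) = 1/4 = ¼)
v*((L(9, K(5)*0) - 1*(-421))/(-291)) = -99*(¼ - 1*(-421))/(-291) = -99*(¼ + 421)*(-1)/291 = -166815*(-1)/(4*291) = -99*(-1685/1164) = 55605/388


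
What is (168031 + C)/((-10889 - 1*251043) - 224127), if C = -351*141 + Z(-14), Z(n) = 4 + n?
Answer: -118530/486059 ≈ -0.24386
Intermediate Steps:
C = -49501 (C = -351*141 + (4 - 14) = -49491 - 10 = -49501)
(168031 + C)/((-10889 - 1*251043) - 224127) = (168031 - 49501)/((-10889 - 1*251043) - 224127) = 118530/((-10889 - 251043) - 224127) = 118530/(-261932 - 224127) = 118530/(-486059) = 118530*(-1/486059) = -118530/486059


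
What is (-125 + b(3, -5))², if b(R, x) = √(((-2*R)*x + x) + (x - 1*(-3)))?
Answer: (125 - √23)² ≈ 14449.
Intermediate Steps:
b(R, x) = √(3 + 2*x - 2*R*x) (b(R, x) = √((-2*R*x + x) + (x + 3)) = √((x - 2*R*x) + (3 + x)) = √(3 + 2*x - 2*R*x))
(-125 + b(3, -5))² = (-125 + √(3 + 2*(-5) - 2*3*(-5)))² = (-125 + √(3 - 10 + 30))² = (-125 + √23)²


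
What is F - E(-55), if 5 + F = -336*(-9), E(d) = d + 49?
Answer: 3025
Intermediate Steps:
E(d) = 49 + d
F = 3019 (F = -5 - 336*(-9) = -5 + 3024 = 3019)
F - E(-55) = 3019 - (49 - 55) = 3019 - 1*(-6) = 3019 + 6 = 3025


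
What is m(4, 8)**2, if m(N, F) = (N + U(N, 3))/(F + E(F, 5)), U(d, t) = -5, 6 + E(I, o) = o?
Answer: 1/49 ≈ 0.020408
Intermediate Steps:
E(I, o) = -6 + o
m(N, F) = (-5 + N)/(-1 + F) (m(N, F) = (N - 5)/(F + (-6 + 5)) = (-5 + N)/(F - 1) = (-5 + N)/(-1 + F))
m(4, 8)**2 = ((-5 + 4)/(-1 + 8))**2 = (-1/7)**2 = 1/49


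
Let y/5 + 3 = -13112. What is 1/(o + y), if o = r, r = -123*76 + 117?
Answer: -1/74806 ≈ -1.3368e-5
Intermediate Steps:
r = -9231 (r = -9348 + 117 = -9231)
o = -9231
y = -65575 (y = -15 + 5*(-13112) = -15 - 65560 = -65575)
1/(o + y) = 1/(-9231 - 65575) = 1/(-74806) = -1/74806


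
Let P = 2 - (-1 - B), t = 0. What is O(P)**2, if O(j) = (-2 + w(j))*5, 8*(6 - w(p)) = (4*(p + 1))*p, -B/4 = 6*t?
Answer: 100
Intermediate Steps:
B = 0 (B = -24*0 = -4*0 = 0)
w(p) = 6 - p*(4 + 4*p)/8 (w(p) = 6 - 4*(p + 1)*p/8 = 6 - 4*(1 + p)*p/8 = 6 - (4 + 4*p)*p/8 = 6 - p*(4 + 4*p)/8)
P = 3 (P = 2 - (-1 - 1*0) = 2 - (-1 + 0) = 2 - 1*(-1) = 2 + 1 = 3)
O(j) = 20 - 5*j/2 - 5*j**2/2 (O(j) = (-2 + (6 - j/2 - j**2/2))*5 = (4 - j/2 - j**2/2)*5 = 20 - 5*j/2 - 5*j**2/2)
O(P)**2 = (20 - 5/2*3 - 5/2*3**2)**2 = (20 - 15/2 - 5/2*9)**2 = (20 - 15/2 - 45/2)**2 = (-10)**2 = 100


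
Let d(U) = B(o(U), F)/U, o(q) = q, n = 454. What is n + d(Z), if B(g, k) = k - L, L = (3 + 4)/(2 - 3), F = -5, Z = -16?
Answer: 3631/8 ≈ 453.88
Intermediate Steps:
L = -7 (L = 7/(-1) = 7*(-1) = -7)
B(g, k) = 7 + k (B(g, k) = k - 1*(-7) = k + 7 = 7 + k)
d(U) = 2/U (d(U) = (7 - 5)/U = 2/U)
n + d(Z) = 454 + 2/(-16) = 454 + 2*(-1/16) = 454 - ⅛ = 3631/8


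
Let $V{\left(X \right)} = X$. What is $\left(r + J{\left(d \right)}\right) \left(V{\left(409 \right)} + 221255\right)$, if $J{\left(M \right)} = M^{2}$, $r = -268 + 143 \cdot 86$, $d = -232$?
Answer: $14597461056$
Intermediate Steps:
$r = 12030$ ($r = -268 + 12298 = 12030$)
$\left(r + J{\left(d \right)}\right) \left(V{\left(409 \right)} + 221255\right) = \left(12030 + \left(-232\right)^{2}\right) \left(409 + 221255\right) = \left(12030 + 53824\right) 221664 = 65854 \cdot 221664 = 14597461056$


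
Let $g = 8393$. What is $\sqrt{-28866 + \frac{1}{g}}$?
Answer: $\frac{i \sqrt{2033391724441}}{8393} \approx 169.9 i$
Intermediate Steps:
$\sqrt{-28866 + \frac{1}{g}} = \sqrt{-28866 + \frac{1}{8393}} = \sqrt{- \frac{242272337}{8393}} = \frac{i \sqrt{2033391724441}}{8393}$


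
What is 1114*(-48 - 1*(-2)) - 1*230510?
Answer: -281754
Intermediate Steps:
1114*(-48 - 1*(-2)) - 1*230510 = 1114*(-48 + 2) - 230510 = 1114*(-46) - 230510 = -51244 - 230510 = -281754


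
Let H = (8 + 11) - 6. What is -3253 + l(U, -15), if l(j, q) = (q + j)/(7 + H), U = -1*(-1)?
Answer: -32537/10 ≈ -3253.7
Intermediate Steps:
H = 13 (H = 19 - 6 = 13)
U = 1
l(j, q) = j/20 + q/20 (l(j, q) = (q + j)/(7 + 13) = (j + q)/20 = (j + q)*(1/20) = j/20 + q/20)
-3253 + l(U, -15) = -3253 + ((1/20)*1 + (1/20)*(-15)) = -3253 + (1/20 - ¾) = -3253 - 7/10 = -32537/10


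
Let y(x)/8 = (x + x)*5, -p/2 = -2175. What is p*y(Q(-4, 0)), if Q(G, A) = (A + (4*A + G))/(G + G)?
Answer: 174000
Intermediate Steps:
p = 4350 (p = -2*(-2175) = 4350)
Q(G, A) = (G + 5*A)/(2*G) (Q(G, A) = (A + (G + 4*A))/((2*G)) = (G + 5*A)*(1/(2*G)) = (G + 5*A)/(2*G))
y(x) = 80*x (y(x) = 8*((x + x)*5) = 8*((2*x)*5) = 8*(10*x) = 80*x)
p*y(Q(-4, 0)) = 4350*(80*((1/2)*(-4 + 5*0)/(-4))) = 4350*(80*((1/2)*(-1/4)*(-4 + 0))) = 4350*(80*((1/2)*(-1/4)*(-4))) = 4350*(80*(1/2)) = 4350*40 = 174000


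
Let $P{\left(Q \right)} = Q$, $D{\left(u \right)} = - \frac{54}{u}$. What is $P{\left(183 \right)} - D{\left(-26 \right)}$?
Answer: $\frac{2352}{13} \approx 180.92$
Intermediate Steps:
$P{\left(183 \right)} - D{\left(-26 \right)} = 183 - - \frac{54}{-26} = 183 - \left(-54\right) \left(- \frac{1}{26}\right) = 183 - \frac{27}{13} = \frac{2352}{13}$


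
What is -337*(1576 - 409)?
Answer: -393279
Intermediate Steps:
-337*(1576 - 409) = -337*1167 = -393279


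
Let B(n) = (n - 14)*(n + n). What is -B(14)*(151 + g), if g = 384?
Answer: 0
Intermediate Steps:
B(n) = 2*n*(-14 + n) (B(n) = (-14 + n)*(2*n) = 2*n*(-14 + n))
-B(14)*(151 + g) = -2*14*(-14 + 14)*(151 + 384) = -2*14*0*535 = -0*535 = -1*0 = 0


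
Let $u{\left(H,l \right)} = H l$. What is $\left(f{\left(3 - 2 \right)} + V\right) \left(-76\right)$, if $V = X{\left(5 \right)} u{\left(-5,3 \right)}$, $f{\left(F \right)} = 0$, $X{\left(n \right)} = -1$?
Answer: $-1140$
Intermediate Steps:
$V = 15$ ($V = - \left(-5\right) 3 = \left(-1\right) \left(-15\right) = 15$)
$\left(f{\left(3 - 2 \right)} + V\right) \left(-76\right) = \left(0 + 15\right) \left(-76\right) = 15 \left(-76\right) = -1140$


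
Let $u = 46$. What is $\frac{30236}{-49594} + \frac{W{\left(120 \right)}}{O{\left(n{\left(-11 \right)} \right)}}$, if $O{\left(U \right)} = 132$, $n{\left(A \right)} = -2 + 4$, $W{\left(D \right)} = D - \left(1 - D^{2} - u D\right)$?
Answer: $\frac{494911507}{3273204} \approx 151.2$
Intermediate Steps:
$W{\left(D \right)} = -1 + D^{2} + 47 D$ ($W{\left(D \right)} = D - \left(1 - D^{2} - 46 D\right) = D + \left(-1 + D^{2} + 46 D\right) = -1 + D^{2} + 47 D$)
$n{\left(A \right)} = 2$
$\frac{30236}{-49594} + \frac{W{\left(120 \right)}}{O{\left(n{\left(-11 \right)} \right)}} = \frac{30236}{-49594} + \frac{-1 + 120^{2} + 47 \cdot 120}{132} = 30236 \left(- \frac{1}{49594}\right) + \left(-1 + 14400 + 5640\right) \frac{1}{132} = - \frac{15118}{24797} + 20039 \cdot \frac{1}{132} = - \frac{15118}{24797} + \frac{20039}{132} = \frac{494911507}{3273204}$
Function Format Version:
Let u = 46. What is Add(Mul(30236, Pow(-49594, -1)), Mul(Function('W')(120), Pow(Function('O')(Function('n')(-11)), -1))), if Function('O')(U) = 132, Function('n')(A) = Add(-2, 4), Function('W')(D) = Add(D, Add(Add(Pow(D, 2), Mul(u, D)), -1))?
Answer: Rational(494911507, 3273204) ≈ 151.20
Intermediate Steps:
Function('W')(D) = Add(-1, Pow(D, 2), Mul(47, D)) (Function('W')(D) = Add(D, Add(Add(Pow(D, 2), Mul(46, D)), -1)) = Add(D, Add(-1, Pow(D, 2), Mul(46, D))) = Add(-1, Pow(D, 2), Mul(47, D)))
Function('n')(A) = 2
Add(Mul(30236, Pow(-49594, -1)), Mul(Function('W')(120), Pow(Function('O')(Function('n')(-11)), -1))) = Add(Mul(30236, Pow(-49594, -1)), Mul(Add(-1, Pow(120, 2), Mul(47, 120)), Pow(132, -1))) = Add(Mul(30236, Rational(-1, 49594)), Mul(Add(-1, 14400, 5640), Rational(1, 132))) = Add(Rational(-15118, 24797), Mul(20039, Rational(1, 132))) = Add(Rational(-15118, 24797), Rational(20039, 132)) = Rational(494911507, 3273204)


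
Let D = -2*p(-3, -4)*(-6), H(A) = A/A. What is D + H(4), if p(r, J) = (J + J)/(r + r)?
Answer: 17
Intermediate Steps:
p(r, J) = J/r (p(r, J) = (2*J)/((2*r)) = (2*J)*(1/(2*r)) = J/r)
H(A) = 1
D = 16 (D = -(-8)/(-3)*(-6) = -(-8)*(-1)/3*(-6) = -2*4/3*(-6) = -8/3*(-6) = 16)
D + H(4) = 16 + 1 = 17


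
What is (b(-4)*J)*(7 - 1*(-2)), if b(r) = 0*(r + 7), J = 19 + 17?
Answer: 0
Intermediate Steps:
J = 36
b(r) = 0 (b(r) = 0*(7 + r) = 0)
(b(-4)*J)*(7 - 1*(-2)) = (0*36)*(7 - 1*(-2)) = 0*(7 + 2) = 0*9 = 0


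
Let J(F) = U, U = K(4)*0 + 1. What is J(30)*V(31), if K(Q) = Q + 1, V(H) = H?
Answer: 31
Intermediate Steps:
K(Q) = 1 + Q
U = 1 (U = (1 + 4)*0 + 1 = 5*0 + 1 = 0 + 1 = 1)
J(F) = 1
J(30)*V(31) = 1*31 = 31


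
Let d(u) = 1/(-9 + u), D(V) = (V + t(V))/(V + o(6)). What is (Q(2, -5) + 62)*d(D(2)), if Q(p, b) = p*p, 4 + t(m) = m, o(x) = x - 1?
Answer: -22/3 ≈ -7.3333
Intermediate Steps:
o(x) = -1 + x
t(m) = -4 + m
Q(p, b) = p²
D(V) = (-4 + 2*V)/(5 + V) (D(V) = (V + (-4 + V))/(V + (-1 + 6)) = (-4 + 2*V)/(V + 5) = (-4 + 2*V)/(5 + V))
(Q(2, -5) + 62)*d(D(2)) = (2² + 62)/(-9 + 2*(-2 + 2)/(5 + 2)) = (4 + 62)/(-9 + 2*0/7) = 66/(-9 + 2*(⅐)*0) = 66/(-9 + 0) = 66/(-9) = 66*(-⅑) = -22/3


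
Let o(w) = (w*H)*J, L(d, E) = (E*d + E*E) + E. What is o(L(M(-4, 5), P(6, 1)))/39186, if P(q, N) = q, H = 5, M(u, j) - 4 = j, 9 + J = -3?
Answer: -320/2177 ≈ -0.14699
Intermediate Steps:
J = -12 (J = -9 - 3 = -12)
M(u, j) = 4 + j
L(d, E) = E + E² + E*d (L(d, E) = (E*d + E²) + E = (E² + E*d) + E = E + E² + E*d)
o(w) = -60*w (o(w) = (w*5)*(-12) = (5*w)*(-12) = -60*w)
o(L(M(-4, 5), P(6, 1)))/39186 = -360*(1 + 6 + (4 + 5))/39186 = -360*(1 + 6 + 9)*(1/39186) = -360*16*(1/39186) = -60*96*(1/39186) = -5760*1/39186 = -320/2177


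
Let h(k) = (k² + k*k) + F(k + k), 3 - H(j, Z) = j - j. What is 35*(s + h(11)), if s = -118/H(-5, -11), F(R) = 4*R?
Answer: 30520/3 ≈ 10173.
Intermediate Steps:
H(j, Z) = 3 (H(j, Z) = 3 - (j - j) = 3 - 1*0 = 3 + 0 = 3)
s = -118/3 ≈ -39.333
h(k) = 2*k² + 8*k (h(k) = (k² + k*k) + 4*(k + k) = (k² + k²) + 4*(2*k) = 2*k² + 8*k)
35*(s + h(11)) = 35*(-118/3 + 2*11*(4 + 11)) = 35*(-118/3 + 2*11*15) = 35*(-118/3 + 330) = 35*(872/3) = 30520/3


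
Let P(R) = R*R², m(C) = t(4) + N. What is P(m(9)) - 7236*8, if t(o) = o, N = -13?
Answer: -58617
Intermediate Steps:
m(C) = -9 (m(C) = 4 - 13 = -9)
P(R) = R³
P(m(9)) - 7236*8 = (-9)³ - 7236*8 = -729 - 1*57888 = -729 - 57888 = -58617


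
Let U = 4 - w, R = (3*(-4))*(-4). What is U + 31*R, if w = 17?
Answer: 1475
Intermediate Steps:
R = 48 (R = -12*(-4) = 48)
U = -13 (U = 4 - 1*17 = 4 - 17 = -13)
U + 31*R = -13 + 31*48 = -13 + 1488 = 1475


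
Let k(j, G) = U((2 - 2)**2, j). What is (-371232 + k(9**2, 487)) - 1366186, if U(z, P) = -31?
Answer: -1737449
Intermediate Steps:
k(j, G) = -31
(-371232 + k(9**2, 487)) - 1366186 = (-371232 - 31) - 1366186 = -371263 - 1366186 = -1737449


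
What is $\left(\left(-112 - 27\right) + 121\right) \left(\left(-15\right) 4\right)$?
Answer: $1080$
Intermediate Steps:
$\left(\left(-112 - 27\right) + 121\right) \left(\left(-15\right) 4\right) = \left(-139 + 121\right) \left(-60\right) = \left(-18\right) \left(-60\right) = 1080$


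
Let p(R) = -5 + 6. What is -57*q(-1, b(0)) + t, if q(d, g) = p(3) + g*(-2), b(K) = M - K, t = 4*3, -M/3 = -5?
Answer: 1665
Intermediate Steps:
p(R) = 1
M = 15 (M = -3*(-5) = 15)
t = 12
b(K) = 15 - K
q(d, g) = 1 - 2*g (q(d, g) = 1 + g*(-2) = 1 - 2*g)
-57*q(-1, b(0)) + t = -57*(1 - 2*(15 - 1*0)) + 12 = -57*(1 - 2*(15 + 0)) + 12 = -57*(1 - 2*15) + 12 = -57*(1 - 30) + 12 = -57*(-29) + 12 = 1653 + 12 = 1665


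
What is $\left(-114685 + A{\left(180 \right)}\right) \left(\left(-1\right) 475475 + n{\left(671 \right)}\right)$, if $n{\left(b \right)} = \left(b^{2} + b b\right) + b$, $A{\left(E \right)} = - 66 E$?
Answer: $-53875936070$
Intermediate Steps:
$n{\left(b \right)} = b + 2 b^{2}$ ($n{\left(b \right)} = \left(b^{2} + b^{2}\right) + b = 2 b^{2} + b = b + 2 b^{2}$)
$\left(-114685 + A{\left(180 \right)}\right) \left(\left(-1\right) 475475 + n{\left(671 \right)}\right) = \left(-114685 - 11880\right) \left(\left(-1\right) 475475 + 671 \left(1 + 2 \cdot 671\right)\right) = \left(-114685 - 11880\right) \left(-475475 + 671 \left(1 + 1342\right)\right) = - 126565 \left(-475475 + 671 \cdot 1343\right) = - 126565 \left(-475475 + 901153\right) = \left(-126565\right) 425678 = -53875936070$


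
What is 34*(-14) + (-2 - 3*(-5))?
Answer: -463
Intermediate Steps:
34*(-14) + (-2 - 3*(-5)) = -476 + (-2 + 15) = -476 + 13 = -463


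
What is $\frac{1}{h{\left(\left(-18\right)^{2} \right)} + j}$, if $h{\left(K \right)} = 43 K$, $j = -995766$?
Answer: $- \frac{1}{981834} \approx -1.0185 \cdot 10^{-6}$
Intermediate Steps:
$\frac{1}{h{\left(\left(-18\right)^{2} \right)} + j} = \frac{1}{43 \left(-18\right)^{2} - 995766} = \frac{1}{43 \cdot 324 - 995766} = \frac{1}{13932 - 995766} = \frac{1}{-981834} = - \frac{1}{981834}$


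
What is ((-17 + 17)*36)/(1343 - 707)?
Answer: 0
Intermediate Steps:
((-17 + 17)*36)/(1343 - 707) = (0*36)/636 = (1/636)*0 = 0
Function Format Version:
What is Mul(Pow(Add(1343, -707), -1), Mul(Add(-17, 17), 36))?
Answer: 0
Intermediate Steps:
Mul(Pow(Add(1343, -707), -1), Mul(Add(-17, 17), 36)) = Mul(Pow(636, -1), Mul(0, 36)) = Mul(Rational(1, 636), 0) = 0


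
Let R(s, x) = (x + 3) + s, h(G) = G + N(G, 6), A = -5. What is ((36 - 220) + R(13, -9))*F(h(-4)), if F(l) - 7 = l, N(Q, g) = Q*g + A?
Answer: 4602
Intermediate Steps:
N(Q, g) = -5 + Q*g (N(Q, g) = Q*g - 5 = -5 + Q*g)
h(G) = -5 + 7*G (h(G) = G + (-5 + G*6) = G + (-5 + 6*G) = -5 + 7*G)
R(s, x) = 3 + s + x (R(s, x) = (3 + x) + s = 3 + s + x)
F(l) = 7 + l
((36 - 220) + R(13, -9))*F(h(-4)) = ((36 - 220) + (3 + 13 - 9))*(7 + (-5 + 7*(-4))) = (-184 + 7)*(7 + (-5 - 28)) = -177*(7 - 33) = -177*(-26) = 4602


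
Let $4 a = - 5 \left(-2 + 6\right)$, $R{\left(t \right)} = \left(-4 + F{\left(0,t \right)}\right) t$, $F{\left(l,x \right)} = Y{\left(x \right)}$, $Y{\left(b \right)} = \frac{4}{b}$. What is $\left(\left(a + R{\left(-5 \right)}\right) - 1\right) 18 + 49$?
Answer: $373$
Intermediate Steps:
$F{\left(l,x \right)} = \frac{4}{x}$
$R{\left(t \right)} = t \left(-4 + \frac{4}{t}\right)$ ($R{\left(t \right)} = \left(-4 + \frac{4}{t}\right) t = t \left(-4 + \frac{4}{t}\right)$)
$a = -5$ ($a = \frac{\left(-5\right) \left(-2 + 6\right)}{4} = \frac{\left(-5\right) 4}{4} = \frac{1}{4} \left(-20\right) = -5$)
$\left(\left(a + R{\left(-5 \right)}\right) - 1\right) 18 + 49 = \left(\left(-5 + \left(4 - -20\right)\right) - 1\right) 18 + 49 = \left(\left(-5 + \left(4 + 20\right)\right) - 1\right) 18 + 49 = \left(\left(-5 + 24\right) - 1\right) 18 + 49 = \left(19 - 1\right) 18 + 49 = 18 \cdot 18 + 49 = 324 + 49 = 373$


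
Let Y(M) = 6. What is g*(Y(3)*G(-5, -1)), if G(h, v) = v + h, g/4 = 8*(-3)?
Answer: 3456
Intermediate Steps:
g = -96 (g = 4*(8*(-3)) = 4*(-24) = -96)
G(h, v) = h + v
g*(Y(3)*G(-5, -1)) = -576*(-5 - 1) = -576*(-6) = -96*(-36) = 3456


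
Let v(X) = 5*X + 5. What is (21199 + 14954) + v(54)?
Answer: 36428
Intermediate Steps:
v(X) = 5 + 5*X
(21199 + 14954) + v(54) = (21199 + 14954) + (5 + 5*54) = 36153 + (5 + 270) = 36153 + 275 = 36428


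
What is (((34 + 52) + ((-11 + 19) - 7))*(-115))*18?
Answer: -180090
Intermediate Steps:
(((34 + 52) + ((-11 + 19) - 7))*(-115))*18 = ((86 + (8 - 7))*(-115))*18 = ((86 + 1)*(-115))*18 = (87*(-115))*18 = -10005*18 = -180090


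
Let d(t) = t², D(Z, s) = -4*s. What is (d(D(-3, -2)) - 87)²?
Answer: 529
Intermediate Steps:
(d(D(-3, -2)) - 87)² = ((-4*(-2))² - 87)² = (8² - 87)² = (64 - 87)² = (-23)² = 529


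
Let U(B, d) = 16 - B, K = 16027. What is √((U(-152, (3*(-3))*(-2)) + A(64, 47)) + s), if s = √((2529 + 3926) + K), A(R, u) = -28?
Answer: √(140 + 3*√2498) ≈ 17.028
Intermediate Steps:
s = 3*√2498 (s = √((2529 + 3926) + 16027) = √(6455 + 16027) = √22482 = 3*√2498 ≈ 149.94)
√((U(-152, (3*(-3))*(-2)) + A(64, 47)) + s) = √(((16 - 1*(-152)) - 28) + 3*√2498) = √(((16 + 152) - 28) + 3*√2498) = √((168 - 28) + 3*√2498) = √(140 + 3*√2498)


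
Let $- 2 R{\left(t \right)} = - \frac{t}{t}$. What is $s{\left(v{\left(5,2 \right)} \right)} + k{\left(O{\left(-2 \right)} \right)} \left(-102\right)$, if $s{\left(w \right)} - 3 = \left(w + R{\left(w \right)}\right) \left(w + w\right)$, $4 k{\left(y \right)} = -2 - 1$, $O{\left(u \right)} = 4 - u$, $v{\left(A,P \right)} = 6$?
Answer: $\frac{315}{2} \approx 157.5$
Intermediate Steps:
$R{\left(t \right)} = \frac{1}{2}$ ($R{\left(t \right)} = - \frac{\left(-1\right) \frac{t}{t}}{2} = - \frac{\left(-1\right) 1}{2} = \left(- \frac{1}{2}\right) \left(-1\right) = \frac{1}{2}$)
$k{\left(y \right)} = - \frac{3}{4}$ ($k{\left(y \right)} = \frac{-2 - 1}{4} = \frac{1}{4} \left(-3\right) = - \frac{3}{4}$)
$s{\left(w \right)} = 3 + 2 w \left(\frac{1}{2} + w\right)$ ($s{\left(w \right)} = 3 + \left(w + \frac{1}{2}\right) \left(w + w\right) = 3 + \left(\frac{1}{2} + w\right) 2 w = 3 + 2 w \left(\frac{1}{2} + w\right)$)
$s{\left(v{\left(5,2 \right)} \right)} + k{\left(O{\left(-2 \right)} \right)} \left(-102\right) = \left(3 + 6 + 2 \cdot 6^{2}\right) - - \frac{153}{2} = \left(3 + 6 + 2 \cdot 36\right) + \frac{153}{2} = \left(3 + 6 + 72\right) + \frac{153}{2} = 81 + \frac{153}{2} = \frac{315}{2}$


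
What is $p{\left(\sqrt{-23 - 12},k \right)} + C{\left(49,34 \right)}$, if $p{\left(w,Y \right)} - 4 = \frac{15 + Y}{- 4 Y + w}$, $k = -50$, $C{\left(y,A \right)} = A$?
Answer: $\frac{302866}{8007} + \frac{7 i \sqrt{35}}{8007} \approx 37.825 + 0.005172 i$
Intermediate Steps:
$p{\left(w,Y \right)} = 4 + \frac{15 + Y}{w - 4 Y}$ ($p{\left(w,Y \right)} = 4 + \frac{15 + Y}{- 4 Y + w} = 4 + \frac{15 + Y}{w - 4 Y}$)
$p{\left(\sqrt{-23 - 12},k \right)} + C{\left(49,34 \right)} = \frac{-15 - 4 \sqrt{-23 - 12} + 15 \left(-50\right)}{- \sqrt{-23 - 12} + 4 \left(-50\right)} + 34 = \frac{-15 - 4 \sqrt{-35} - 750}{- \sqrt{-35} - 200} + 34 = \frac{-15 - 4 i \sqrt{35} - 750}{- i \sqrt{35} - 200} + 34 = \frac{-765 - 4 i \sqrt{35}}{-200 - i \sqrt{35}} + 34 = 34 + \frac{-765 - 4 i \sqrt{35}}{-200 - i \sqrt{35}}$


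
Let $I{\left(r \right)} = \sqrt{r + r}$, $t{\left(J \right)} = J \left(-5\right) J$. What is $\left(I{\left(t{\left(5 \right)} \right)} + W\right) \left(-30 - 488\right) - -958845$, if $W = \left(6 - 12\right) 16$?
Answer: $1008573 - 2590 i \sqrt{10} \approx 1.0086 \cdot 10^{6} - 8190.3 i$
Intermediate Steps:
$t{\left(J \right)} = - 5 J^{2}$ ($t{\left(J \right)} = - 5 J J = - 5 J^{2}$)
$I{\left(r \right)} = \sqrt{2} \sqrt{r}$ ($I{\left(r \right)} = \sqrt{2 r} = \sqrt{2} \sqrt{r}$)
$W = -96$ ($W = \left(-6\right) 16 = -96$)
$\left(I{\left(t{\left(5 \right)} \right)} + W\right) \left(-30 - 488\right) - -958845 = \left(\sqrt{2} \sqrt{- 5 \cdot 5^{2}} - 96\right) \left(-30 - 488\right) - -958845 = \left(\sqrt{2} \sqrt{\left(-5\right) 25} - 96\right) \left(-518\right) + 958845 = \left(\sqrt{2} \sqrt{-125} - 96\right) \left(-518\right) + 958845 = \left(\sqrt{2} \cdot 5 i \sqrt{5} - 96\right) \left(-518\right) + 958845 = \left(5 i \sqrt{10} - 96\right) \left(-518\right) + 958845 = \left(-96 + 5 i \sqrt{10}\right) \left(-518\right) + 958845 = \left(49728 - 2590 i \sqrt{10}\right) + 958845 = 1008573 - 2590 i \sqrt{10}$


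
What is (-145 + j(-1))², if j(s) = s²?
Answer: 20736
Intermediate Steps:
(-145 + j(-1))² = (-145 + (-1)²)² = (-145 + 1)² = (-144)² = 20736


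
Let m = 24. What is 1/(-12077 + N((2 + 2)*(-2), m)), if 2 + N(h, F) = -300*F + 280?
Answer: -1/18999 ≈ -5.2634e-5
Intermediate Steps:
N(h, F) = 278 - 300*F (N(h, F) = -2 + (-300*F + 280) = -2 + (280 - 300*F) = 278 - 300*F)
1/(-12077 + N((2 + 2)*(-2), m)) = 1/(-12077 + (278 - 300*24)) = 1/(-12077 + (278 - 7200)) = 1/(-12077 - 6922) = 1/(-18999) = -1/18999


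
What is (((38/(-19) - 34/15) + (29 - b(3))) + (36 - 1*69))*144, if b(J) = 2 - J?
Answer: -5232/5 ≈ -1046.4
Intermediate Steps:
(((38/(-19) - 34/15) + (29 - b(3))) + (36 - 1*69))*144 = (((38/(-19) - 34/15) + (29 - (2 - 1*3))) + (36 - 1*69))*144 = (((38*(-1/19) - 34*1/15) + (29 - (2 - 3))) + (36 - 69))*144 = (((-2 - 34/15) + (29 - 1*(-1))) - 33)*144 = ((-64/15 + (29 + 1)) - 33)*144 = ((-64/15 + 30) - 33)*144 = (386/15 - 33)*144 = -109/15*144 = -5232/5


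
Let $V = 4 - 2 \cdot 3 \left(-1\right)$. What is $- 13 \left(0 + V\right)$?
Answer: $-130$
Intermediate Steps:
$V = 10$ ($V = 4 - -6 = 4 + 6 = 10$)
$- 13 \left(0 + V\right) = - 13 \left(0 + 10\right) = \left(-13\right) 10 = -130$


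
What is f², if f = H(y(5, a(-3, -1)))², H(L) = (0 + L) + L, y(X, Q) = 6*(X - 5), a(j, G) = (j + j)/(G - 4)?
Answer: 0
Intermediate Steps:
a(j, G) = 2*j/(-4 + G) (a(j, G) = (2*j)/(-4 + G) = 2*j/(-4 + G))
y(X, Q) = -30 + 6*X (y(X, Q) = 6*(-5 + X) = -30 + 6*X)
H(L) = 2*L (H(L) = L + L = 2*L)
f = 0 (f = (2*(-30 + 6*5))² = (2*(-30 + 30))² = (2*0)² = 0² = 0)
f² = 0² = 0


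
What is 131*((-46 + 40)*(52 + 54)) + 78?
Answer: -83238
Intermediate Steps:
131*((-46 + 40)*(52 + 54)) + 78 = 131*(-6*106) + 78 = 131*(-636) + 78 = -83316 + 78 = -83238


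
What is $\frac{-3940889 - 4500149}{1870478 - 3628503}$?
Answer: $\frac{8441038}{1758025} \approx 4.8014$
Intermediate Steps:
$\frac{-3940889 - 4500149}{1870478 - 3628503} = - \frac{8441038}{-1758025} = \left(-8441038\right) \left(- \frac{1}{1758025}\right) = \frac{8441038}{1758025}$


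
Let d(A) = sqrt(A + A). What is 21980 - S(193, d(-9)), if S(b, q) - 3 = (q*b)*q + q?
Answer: 25451 - 3*I*sqrt(2) ≈ 25451.0 - 4.2426*I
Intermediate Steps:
d(A) = sqrt(2)*sqrt(A) (d(A) = sqrt(2*A) = sqrt(2)*sqrt(A))
S(b, q) = 3 + q + b*q**2 (S(b, q) = 3 + ((q*b)*q + q) = 3 + ((b*q)*q + q) = 3 + (b*q**2 + q) = 3 + (q + b*q**2) = 3 + q + b*q**2)
21980 - S(193, d(-9)) = 21980 - (3 + sqrt(2)*sqrt(-9) + 193*(sqrt(2)*sqrt(-9))**2) = 21980 - (3 + sqrt(2)*(3*I) + 193*(sqrt(2)*(3*I))**2) = 21980 - (3 + 3*I*sqrt(2) + 193*(3*I*sqrt(2))**2) = 21980 - (3 + 3*I*sqrt(2) + 193*(-18)) = 21980 - (3 + 3*I*sqrt(2) - 3474) = 21980 - (-3471 + 3*I*sqrt(2)) = 21980 + (3471 - 3*I*sqrt(2)) = 25451 - 3*I*sqrt(2)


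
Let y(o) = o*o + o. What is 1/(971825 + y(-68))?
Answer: 1/976381 ≈ 1.0242e-6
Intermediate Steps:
y(o) = o + o² (y(o) = o² + o = o + o²)
1/(971825 + y(-68)) = 1/(971825 - 68*(1 - 68)) = 1/(971825 - 68*(-67)) = 1/(971825 + 4556) = 1/976381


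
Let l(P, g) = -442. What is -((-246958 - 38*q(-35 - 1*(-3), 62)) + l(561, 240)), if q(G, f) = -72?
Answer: 244664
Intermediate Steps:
-((-246958 - 38*q(-35 - 1*(-3), 62)) + l(561, 240)) = -((-246958 - 38*(-72)) - 442) = -((-246958 + 2736) - 442) = -(-244222 - 442) = -1*(-244664) = 244664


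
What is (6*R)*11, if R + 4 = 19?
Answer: 990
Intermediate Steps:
R = 15 (R = -4 + 19 = 15)
(6*R)*11 = (6*15)*11 = 90*11 = 990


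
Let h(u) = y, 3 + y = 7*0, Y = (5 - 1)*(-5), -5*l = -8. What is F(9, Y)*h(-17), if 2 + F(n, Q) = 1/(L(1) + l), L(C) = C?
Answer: 63/13 ≈ 4.8462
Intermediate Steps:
l = 8/5 (l = -1/5*(-8) = 8/5 ≈ 1.6000)
Y = -20 (Y = 4*(-5) = -20)
y = -3 (y = -3 + 7*0 = -3 + 0 = -3)
F(n, Q) = -21/13 (F(n, Q) = -2 + 1/(1 + 8/5) = -2 + 1/(13/5) = -2 + 5/13 = -21/13)
h(u) = -3
F(9, Y)*h(-17) = -21/13*(-3) = 63/13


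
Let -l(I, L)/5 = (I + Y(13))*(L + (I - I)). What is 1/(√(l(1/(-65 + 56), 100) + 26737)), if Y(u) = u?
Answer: 3*√182633/182633 ≈ 0.0070199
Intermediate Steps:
l(I, L) = -5*L*(13 + I) (l(I, L) = -5*(I + 13)*(L + (I - I)) = -5*(13 + I)*(L + 0) = -5*(13 + I)*L = -5*L*(13 + I))
1/(√(l(1/(-65 + 56), 100) + 26737)) = 1/(√(-5*100*(13 + 1/(-65 + 56)) + 26737)) = 1/(√(-5*100*(13 + 1/(-9)) + 26737)) = 1/(√(-5*100*(13 - ⅑) + 26737)) = 1/(√(-5*100*116/9 + 26737)) = 1/(√(-58000/9 + 26737)) = 1/(√(182633/9)) = 1/(√182633/3) = 3*√182633/182633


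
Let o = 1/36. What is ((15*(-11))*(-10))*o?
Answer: 275/6 ≈ 45.833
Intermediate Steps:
o = 1/36 ≈ 0.027778
((15*(-11))*(-10))*o = ((15*(-11))*(-10))*(1/36) = -165*(-10)*(1/36) = 1650*(1/36) = 275/6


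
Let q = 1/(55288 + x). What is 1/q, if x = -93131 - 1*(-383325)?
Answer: 345482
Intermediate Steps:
x = 290194 (x = -93131 + 383325 = 290194)
q = 1/345482 (q = 1/(55288 + 290194) = 1/345482 ≈ 2.8945e-6)
1/q = 1/(1/345482) = 345482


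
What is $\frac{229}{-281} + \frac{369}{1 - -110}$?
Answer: $\frac{26090}{10397} \approx 2.5094$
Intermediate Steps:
$\frac{229}{-281} + \frac{369}{1 - -110} = 229 \left(- \frac{1}{281}\right) + \frac{369}{1 + 110} = - \frac{229}{281} + \frac{369}{111} = - \frac{229}{281} + 369 \cdot \frac{1}{111} = - \frac{229}{281} + \frac{123}{37} = \frac{26090}{10397}$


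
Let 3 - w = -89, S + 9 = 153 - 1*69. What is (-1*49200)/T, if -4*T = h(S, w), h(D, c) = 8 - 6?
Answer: 98400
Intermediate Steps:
S = 75 (S = -9 + (153 - 1*69) = -9 + (153 - 69) = -9 + 84 = 75)
w = 92 (w = 3 - 1*(-89) = 3 + 89 = 92)
h(D, c) = 2
T = -1/2 (T = -1/4*2 = -1/2 ≈ -0.50000)
(-1*49200)/T = (-1*49200)/(-1/2) = -49200*(-2) = 98400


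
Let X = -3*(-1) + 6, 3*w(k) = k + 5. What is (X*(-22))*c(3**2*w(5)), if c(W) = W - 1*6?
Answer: -4752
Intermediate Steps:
w(k) = 5/3 + k/3 (w(k) = (k + 5)/3 = (5 + k)/3 = 5/3 + k/3)
X = 9 (X = 3 + 6 = 9)
c(W) = -6 + W (c(W) = W - 6 = -6 + W)
(X*(-22))*c(3**2*w(5)) = (9*(-22))*(-6 + 3**2*(5/3 + (1/3)*5)) = -198*(-6 + 9*(5/3 + 5/3)) = -198*(-6 + 9*(10/3)) = -198*(-6 + 30) = -198*24 = -4752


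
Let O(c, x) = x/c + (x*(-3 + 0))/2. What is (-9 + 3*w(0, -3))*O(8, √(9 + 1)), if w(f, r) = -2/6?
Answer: 55*√10/4 ≈ 43.481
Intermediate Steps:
w(f, r) = -⅓ (w(f, r) = -2*⅙ = -⅓)
O(c, x) = -3*x/2 + x/c (O(c, x) = x/c + (x*(-3))*(½) = x/c - 3*x*(½) = x/c - 3*x/2 = -3*x/2 + x/c)
(-9 + 3*w(0, -3))*O(8, √(9 + 1)) = (-9 + 3*(-⅓))*(-3*√(9 + 1)/2 + √(9 + 1)/8) = (-9 - 1)*(-3*√10/2 + √10*(⅛)) = -10*(-3*√10/2 + √10/8) = -(-55)*√10/4 = 55*√10/4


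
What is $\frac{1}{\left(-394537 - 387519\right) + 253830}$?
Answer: $- \frac{1}{528226} \approx -1.8931 \cdot 10^{-6}$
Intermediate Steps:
$\frac{1}{\left(-394537 - 387519\right) + 253830} = \frac{1}{-782056 + 253830} = \frac{1}{-528226} = - \frac{1}{528226}$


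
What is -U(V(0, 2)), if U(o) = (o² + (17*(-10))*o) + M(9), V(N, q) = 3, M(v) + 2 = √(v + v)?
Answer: 503 - 3*√2 ≈ 498.76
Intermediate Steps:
M(v) = -2 + √2*√v (M(v) = -2 + √(v + v) = -2 + √(2*v) = -2 + √2*√v)
U(o) = -2 + o² - 170*o + 3*√2 (U(o) = (o² + (17*(-10))*o) + (-2 + √2*√9) = (o² - 170*o) + (-2 + √2*3) = (o² - 170*o) + (-2 + 3*√2) = -2 + o² - 170*o + 3*√2)
-U(V(0, 2)) = -(-2 + 3² - 170*3 + 3*√2) = -(-2 + 9 - 510 + 3*√2) = -(-503 + 3*√2) = 503 - 3*√2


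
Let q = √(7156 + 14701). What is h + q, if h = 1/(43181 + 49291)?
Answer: 1/92472 + √21857 ≈ 147.84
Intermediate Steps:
h = 1/92472 ≈ 1.0814e-5
q = √21857 ≈ 147.84
h + q = 1/92472 + √21857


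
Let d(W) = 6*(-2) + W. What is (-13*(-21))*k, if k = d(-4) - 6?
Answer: -6006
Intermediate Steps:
d(W) = -12 + W
k = -22 (k = (-12 - 4) - 6 = -16 - 6 = -22)
(-13*(-21))*k = -13*(-21)*(-22) = 273*(-22) = -6006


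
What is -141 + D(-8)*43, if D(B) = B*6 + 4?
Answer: -2033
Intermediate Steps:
D(B) = 4 + 6*B (D(B) = 6*B + 4 = 4 + 6*B)
-141 + D(-8)*43 = -141 + (4 + 6*(-8))*43 = -141 + (4 - 48)*43 = -141 - 44*43 = -141 - 1892 = -2033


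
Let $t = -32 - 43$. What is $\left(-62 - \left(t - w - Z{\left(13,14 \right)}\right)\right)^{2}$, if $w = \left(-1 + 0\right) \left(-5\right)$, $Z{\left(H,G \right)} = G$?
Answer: $1024$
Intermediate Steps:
$t = -75$
$w = 5$ ($w = \left(-1\right) \left(-5\right) = 5$)
$\left(-62 - \left(t - w - Z{\left(13,14 \right)}\right)\right)^{2} = \left(-62 + \left(14 + \left(5 - -75\right)\right)\right)^{2} = \left(-62 + \left(14 + \left(5 + 75\right)\right)\right)^{2} = \left(-62 + \left(14 + 80\right)\right)^{2} = \left(-62 + 94\right)^{2} = 32^{2} = 1024$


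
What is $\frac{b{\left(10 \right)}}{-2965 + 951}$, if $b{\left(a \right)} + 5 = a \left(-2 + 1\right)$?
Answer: $\frac{15}{2014} \approx 0.0074479$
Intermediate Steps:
$b{\left(a \right)} = -5 - a$ ($b{\left(a \right)} = -5 + a \left(-2 + 1\right) = -5 + a \left(-1\right) = -5 - a$)
$\frac{b{\left(10 \right)}}{-2965 + 951} = \frac{-5 - 10}{-2965 + 951} = \frac{-5 - 10}{-2014} = \left(-15\right) \left(- \frac{1}{2014}\right) = \frac{15}{2014}$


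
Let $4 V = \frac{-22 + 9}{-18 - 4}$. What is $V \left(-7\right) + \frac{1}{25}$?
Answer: $- \frac{2187}{2200} \approx -0.99409$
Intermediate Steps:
$V = \frac{13}{88}$ ($V = \frac{\left(-22 + 9\right) \frac{1}{-18 - 4}}{4} = \frac{\left(-13\right) \frac{1}{-22}}{4} = \frac{\left(-13\right) \left(- \frac{1}{22}\right)}{4} = \frac{1}{4} \cdot \frac{13}{22} = \frac{13}{88} \approx 0.14773$)
$V \left(-7\right) + \frac{1}{25} = \frac{13}{88} \left(-7\right) + \frac{1}{25} = - \frac{91}{88} + \frac{1}{25} = - \frac{2187}{2200}$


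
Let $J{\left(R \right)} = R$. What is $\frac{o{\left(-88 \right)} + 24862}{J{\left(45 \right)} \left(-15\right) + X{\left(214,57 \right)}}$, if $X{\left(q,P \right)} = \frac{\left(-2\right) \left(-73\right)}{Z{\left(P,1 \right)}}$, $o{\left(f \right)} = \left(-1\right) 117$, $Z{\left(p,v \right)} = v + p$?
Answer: $- \frac{14645}{398} \approx -36.797$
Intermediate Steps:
$Z{\left(p,v \right)} = p + v$
$o{\left(f \right)} = -117$
$X{\left(q,P \right)} = \frac{146}{1 + P}$ ($X{\left(q,P \right)} = \frac{\left(-2\right) \left(-73\right)}{P + 1} = \frac{146}{1 + P}$)
$\frac{o{\left(-88 \right)} + 24862}{J{\left(45 \right)} \left(-15\right) + X{\left(214,57 \right)}} = \frac{-117 + 24862}{45 \left(-15\right) + \frac{146}{1 + 57}} = \frac{24745}{-675 + \frac{146}{58}} = \frac{24745}{-675 + 146 \cdot \frac{1}{58}} = \frac{24745}{-675 + \frac{73}{29}} = \frac{24745}{- \frac{19502}{29}} = 24745 \left(- \frac{29}{19502}\right) = - \frac{14645}{398}$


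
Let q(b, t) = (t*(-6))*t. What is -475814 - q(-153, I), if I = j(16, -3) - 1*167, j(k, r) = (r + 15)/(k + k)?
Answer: -9895381/32 ≈ -3.0923e+5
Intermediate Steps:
j(k, r) = (15 + r)/(2*k) (j(k, r) = (15 + r)/((2*k)) = (15 + r)*(1/(2*k)) = (15 + r)/(2*k))
I = -1333/8 (I = (½)*(15 - 3)/16 - 1*167 = (½)*(1/16)*12 - 167 = 3/8 - 167 = -1333/8 ≈ -166.63)
q(b, t) = -6*t² (q(b, t) = (-6*t)*t = -6*t²)
-475814 - q(-153, I) = -475814 - (-6)*(-1333/8)² = -475814 - (-6)*1776889/64 = -475814 - 1*(-5330667/32) = -475814 + 5330667/32 = -9895381/32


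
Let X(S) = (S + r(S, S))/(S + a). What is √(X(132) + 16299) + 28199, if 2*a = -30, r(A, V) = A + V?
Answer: 28199 + √2755103/13 ≈ 28327.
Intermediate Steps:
a = -15 (a = (½)*(-30) = -15)
X(S) = 3*S/(-15 + S) (X(S) = (S + (S + S))/(S - 15) = (S + 2*S)/(-15 + S) = (3*S)/(-15 + S) = 3*S/(-15 + S))
√(X(132) + 16299) + 28199 = √(3*132/(-15 + 132) + 16299) + 28199 = √(3*132/117 + 16299) + 28199 = √(3*132*(1/117) + 16299) + 28199 = √(44/13 + 16299) + 28199 = √(211931/13) + 28199 = √2755103/13 + 28199 = 28199 + √2755103/13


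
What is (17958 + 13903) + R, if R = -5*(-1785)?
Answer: 40786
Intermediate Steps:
R = 8925
(17958 + 13903) + R = (17958 + 13903) + 8925 = 31861 + 8925 = 40786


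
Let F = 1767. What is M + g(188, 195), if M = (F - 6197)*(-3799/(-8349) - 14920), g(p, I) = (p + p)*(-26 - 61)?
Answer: 551542222342/8349 ≈ 6.6061e+7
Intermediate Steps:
g(p, I) = -174*p (g(p, I) = (2*p)*(-87) = -174*p)
M = 551815334830/8349 (M = (1767 - 6197)*(-3799/(-8349) - 14920) = -4430*(-3799*(-1/8349) - 14920) = -4430*(3799/8349 - 14920) = -4430*(-124563281/8349) = 551815334830/8349 ≈ 6.6094e+7)
M + g(188, 195) = 551815334830/8349 - 174*188 = 551815334830/8349 - 32712 = 551542222342/8349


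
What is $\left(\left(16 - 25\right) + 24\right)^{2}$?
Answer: $225$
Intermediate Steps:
$\left(\left(16 - 25\right) + 24\right)^{2} = \left(-9 + 24\right)^{2} = 15^{2} = 225$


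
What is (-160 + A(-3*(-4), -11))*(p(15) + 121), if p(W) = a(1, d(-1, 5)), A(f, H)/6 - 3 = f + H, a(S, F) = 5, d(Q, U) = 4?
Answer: -17136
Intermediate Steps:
A(f, H) = 18 + 6*H + 6*f (A(f, H) = 18 + 6*(f + H) = 18 + 6*(H + f) = 18 + (6*H + 6*f) = 18 + 6*H + 6*f)
p(W) = 5
(-160 + A(-3*(-4), -11))*(p(15) + 121) = (-160 + (18 + 6*(-11) + 6*(-3*(-4))))*(5 + 121) = (-160 + (18 - 66 + 6*12))*126 = (-160 + (18 - 66 + 72))*126 = (-160 + 24)*126 = -136*126 = -17136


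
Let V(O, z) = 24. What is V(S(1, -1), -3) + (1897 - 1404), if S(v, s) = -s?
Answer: 517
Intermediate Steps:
V(S(1, -1), -3) + (1897 - 1404) = 24 + (1897 - 1404) = 24 + 493 = 517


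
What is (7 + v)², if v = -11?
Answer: 16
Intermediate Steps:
(7 + v)² = (7 - 11)² = (-4)² = 16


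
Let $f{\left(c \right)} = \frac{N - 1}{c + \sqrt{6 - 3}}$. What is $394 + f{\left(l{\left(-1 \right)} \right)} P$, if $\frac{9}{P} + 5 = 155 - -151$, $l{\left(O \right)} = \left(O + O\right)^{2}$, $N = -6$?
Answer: $\frac{220210}{559} + \frac{9 \sqrt{3}}{559} \approx 393.96$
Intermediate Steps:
$l{\left(O \right)} = 4 O^{2}$ ($l{\left(O \right)} = \left(2 O\right)^{2} = 4 O^{2}$)
$f{\left(c \right)} = - \frac{7}{c + \sqrt{3}}$ ($f{\left(c \right)} = \frac{-6 - 1}{c + \sqrt{6 - 3}} = - \frac{7}{c + \sqrt{3}}$)
$P = \frac{9}{301}$ ($P = \frac{9}{-5 + \left(155 - -151\right)} = \frac{9}{-5 + \left(155 + 151\right)} = \frac{9}{-5 + 306} = \frac{9}{301} \approx 0.0299$)
$394 + f{\left(l{\left(-1 \right)} \right)} P = 394 + - \frac{7}{4 \left(-1\right)^{2} + \sqrt{3}} \cdot \frac{9}{301} = 394 + - \frac{7}{4 \cdot 1 + \sqrt{3}} \cdot \frac{9}{301} = 394 + - \frac{7}{4 + \sqrt{3}} \cdot \frac{9}{301} = 394 - \frac{9}{43 \left(4 + \sqrt{3}\right)}$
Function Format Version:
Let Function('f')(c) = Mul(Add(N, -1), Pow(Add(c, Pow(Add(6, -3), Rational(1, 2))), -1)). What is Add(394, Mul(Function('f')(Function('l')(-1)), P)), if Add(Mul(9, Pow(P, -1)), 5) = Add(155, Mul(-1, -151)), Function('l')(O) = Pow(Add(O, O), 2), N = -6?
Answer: Add(Rational(220210, 559), Mul(Rational(9, 559), Pow(3, Rational(1, 2)))) ≈ 393.96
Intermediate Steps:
Function('l')(O) = Mul(4, Pow(O, 2)) (Function('l')(O) = Pow(Mul(2, O), 2) = Mul(4, Pow(O, 2)))
Function('f')(c) = Mul(-7, Pow(Add(c, Pow(3, Rational(1, 2))), -1)) (Function('f')(c) = Mul(Add(-6, -1), Pow(Add(c, Pow(Add(6, -3), Rational(1, 2))), -1)) = Mul(-7, Pow(Add(c, Pow(3, Rational(1, 2))), -1)))
P = Rational(9, 301) (P = Mul(9, Pow(Add(-5, Add(155, Mul(-1, -151))), -1)) = Mul(9, Pow(Add(-5, Add(155, 151)), -1)) = Mul(9, Pow(Add(-5, 306), -1)) = Mul(9, Pow(301, -1)) = Mul(9, Rational(1, 301)) = Rational(9, 301) ≈ 0.029900)
Add(394, Mul(Function('f')(Function('l')(-1)), P)) = Add(394, Mul(Mul(-7, Pow(Add(Mul(4, Pow(-1, 2)), Pow(3, Rational(1, 2))), -1)), Rational(9, 301))) = Add(394, Mul(Mul(-7, Pow(Add(Mul(4, 1), Pow(3, Rational(1, 2))), -1)), Rational(9, 301))) = Add(394, Mul(Mul(-7, Pow(Add(4, Pow(3, Rational(1, 2))), -1)), Rational(9, 301))) = Add(394, Mul(Rational(-9, 43), Pow(Add(4, Pow(3, Rational(1, 2))), -1)))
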